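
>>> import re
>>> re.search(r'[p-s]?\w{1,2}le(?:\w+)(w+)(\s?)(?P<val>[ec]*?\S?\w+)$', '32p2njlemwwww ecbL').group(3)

The match spans [4:18] → 'njlemwwww ecbL'.
Captured: group 1 = 'w', group 2 = ' ', group 3 = 'ecbL'.

'ecbL'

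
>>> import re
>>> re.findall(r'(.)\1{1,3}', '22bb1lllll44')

['2', 'b', 'l', '4']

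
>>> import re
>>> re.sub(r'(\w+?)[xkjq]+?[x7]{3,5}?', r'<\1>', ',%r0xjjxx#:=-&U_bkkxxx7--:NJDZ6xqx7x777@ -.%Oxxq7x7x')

',%r0xjjxx#:=-&<U_b>7--:<NJDZ6>777@ -.%<O>x'

This matches one or more of a word character (lazy) (captured); then one or more of one of [xkjq] (lazy), then 3 to 5 of one of [x7] (lazy).
A `+?`/`*?`/`{m,n}?` starts at its minimum and grows only as far as needed for what follows to match.
Matches: at [14:22] → 'U_bkkxxx'; at [26:36] → 'NJDZ6xqx7x'; at [44:51] → 'Oxxq7x7'.
The replacement refers to a captured group, so each match is rewritten using its own captured text.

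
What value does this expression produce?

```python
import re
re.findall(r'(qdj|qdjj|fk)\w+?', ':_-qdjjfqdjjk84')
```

['qdj', 'qdj']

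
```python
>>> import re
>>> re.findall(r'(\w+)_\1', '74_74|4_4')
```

A backreference is literal: `\1` must see the identical characters the first group matched.
With a single group, `findall` returns only what that group captured — 2 items.

['74', '4']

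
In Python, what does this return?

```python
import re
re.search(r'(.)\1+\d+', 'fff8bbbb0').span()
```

`\1` has to match the exact text group 1 already captured.
`re.search` scans for the first position where the pattern succeeds.
The match spans [0:4] → 'fff8'.
Captured: group 1 = 'f'.

(0, 4)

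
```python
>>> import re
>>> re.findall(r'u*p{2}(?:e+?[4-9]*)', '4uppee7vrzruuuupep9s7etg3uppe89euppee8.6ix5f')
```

Because the quantifier is non-greedy, it stops expanding at the earliest point where the rest of the pattern can succeed.
With no groups in the pattern, `findall` gives back each whole match — 3 here.

['uppe', 'uppe89', 'uppe']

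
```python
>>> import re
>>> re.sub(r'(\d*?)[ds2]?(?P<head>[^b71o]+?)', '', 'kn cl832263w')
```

The pattern matches zero or more of a digit (lazy) (captured); then optionally one of [ds2]; then one or more of any character except [b71o] (lazy) (captured as 'head').
Matches: at [0:1] → 'k'; at [1:2] → 'n'; at [2:3] → ' '; at [3:4] → 'c'; at [4:5] → 'l'; ….
Each match is replaced by ''.

''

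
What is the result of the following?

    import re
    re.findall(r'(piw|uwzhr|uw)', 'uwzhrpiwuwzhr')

`|` is ordered: at each position the engine commits to the first alternative that works.
Scanning left to right: at [0:5] match 'uwzhr', group 1 = 'uwzhr'; at [5:8] match 'piw', group 1 = 'piw'; at [8:13] match 'uwzhr', group 1 = 'uwzhr'.
Because there's exactly one group, `findall` drops the full match and keeps group 1 from each hit.

['uwzhr', 'piw', 'uwzhr']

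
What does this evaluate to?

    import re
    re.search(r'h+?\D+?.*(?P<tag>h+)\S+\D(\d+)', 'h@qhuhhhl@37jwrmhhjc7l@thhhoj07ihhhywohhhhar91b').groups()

('h', '91')

Pattern: one or more of a literal 'h' (lazy), then one or more of a non-digit (lazy), then zero or more of any character; then one or more of a literal 'h' (captured as 'tag'); then one or more of a non-whitespace character, then a non-digit; then one or more of a digit (captured).
Unlike `match`, `search` isn't anchored — it looks for the pattern anywhere in the string.
The match spans [0:46] → 'h@qhuhhhl@37jwrmhhjc7l@thhhoj07ihhhywohhhhar91'.
Captured: group 1 = 'h', group 2 = '91'.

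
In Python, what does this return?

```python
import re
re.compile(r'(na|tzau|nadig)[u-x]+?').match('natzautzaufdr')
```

None

`match` is anchored at position 0; if the pattern doesn't fit there, it returns None.
Here position 0 doesn't satisfy it, so the call returns None.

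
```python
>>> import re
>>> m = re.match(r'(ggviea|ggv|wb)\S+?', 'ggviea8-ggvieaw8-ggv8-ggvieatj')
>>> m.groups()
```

The match spans [0:7] → 'ggviea8'.
Captured: group 1 = 'ggviea'.

('ggviea',)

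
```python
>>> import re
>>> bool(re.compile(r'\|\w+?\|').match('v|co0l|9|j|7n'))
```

False

`re.match` won't scan ahead — the pattern has to work from the very first character.
Here position 0 doesn't satisfy it, so the call returns None, and `bool(None)` is False.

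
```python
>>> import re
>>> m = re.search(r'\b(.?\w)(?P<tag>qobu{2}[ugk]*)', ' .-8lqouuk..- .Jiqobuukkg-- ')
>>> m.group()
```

The pattern matches a word boundary (`\b`, zero-width); then optionally any character, then a word character (captured); then the literal 'qob', then exactly 2 of the literal 'u', then zero or more of one of [ugk] (captured as 'tag').
`re.search` scans for the first position where the pattern succeeds.
The match spans [15:25] → 'Jiqobuukkg'.
Captured: group 1 = 'Ji', group 2 = 'qobuukkg'.

'Jiqobuukkg'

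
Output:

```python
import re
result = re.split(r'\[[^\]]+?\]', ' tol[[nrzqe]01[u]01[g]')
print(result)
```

`split` removes every match and returns the 4 fragments in between.

[' tol', '01', '01', '']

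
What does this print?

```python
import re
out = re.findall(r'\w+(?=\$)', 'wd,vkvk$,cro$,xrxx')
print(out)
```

['vkvk', 'cro']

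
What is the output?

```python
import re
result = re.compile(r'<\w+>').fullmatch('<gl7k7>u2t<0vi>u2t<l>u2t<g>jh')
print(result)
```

`fullmatch` succeeds only if the pattern covers the string from start to end.
Here the pattern can't cover the whole string, so the call returns None.

None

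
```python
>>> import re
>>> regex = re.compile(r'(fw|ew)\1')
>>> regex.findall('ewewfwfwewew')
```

The backreference `\1` re-matches whatever the first group consumed, character for character.
Walking the string: at [0:4] match 'ewew', group 1 = 'ew'; at [4:8] match 'fwfw', group 1 = 'fw'; at [8:12] match 'ewew', group 1 = 'ew'.
Because there's exactly one group, `findall` drops the full match and keeps group 1 from each hit.

['ew', 'fw', 'ew']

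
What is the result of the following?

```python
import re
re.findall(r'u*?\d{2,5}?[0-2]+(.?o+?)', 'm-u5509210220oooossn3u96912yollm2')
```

Pattern: zero or more of a literal 'u' (lazy), then 2 to 5 of a digit (lazy), then one or more of a character in [0-2]; then optionally any character, then one or more of a literal 'o' (lazy) (captured).
Walking the string: at [2:15] match 'u5509210220oo', group 1 = 'oo'; at [21:29] match 'u96912yo', group 1 = 'yo'.
With a single group, `findall` returns only what that group captured — 2 items.

['oo', 'yo']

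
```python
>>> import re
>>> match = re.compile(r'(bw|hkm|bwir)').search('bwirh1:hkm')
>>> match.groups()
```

Branches in `(...|...)` are attempted left-to-right; the first branch that allows the whole pattern to succeed is taken.
Unlike `match`, `search` isn't anchored — it looks for the pattern anywhere in the string.
The match spans [0:2] → 'bw'.
Captured: group 1 = 'bw'.

('bw',)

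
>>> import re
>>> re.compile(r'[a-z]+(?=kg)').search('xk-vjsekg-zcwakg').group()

'vjse'

The positive lookaround only admits positions where the adjacent text matches; those characters stay outside the span.
`re.search` tries every starting position until one works.
The match spans [3:7] → 'vjse'.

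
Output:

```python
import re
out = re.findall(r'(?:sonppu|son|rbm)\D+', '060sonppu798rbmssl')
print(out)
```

['sonppu', 'rbmssl']

Matches: at [3:9] → 'sonppu'; at [12:18] → 'rbmssl'.
With no groups in the pattern, `findall` gives back each whole match — 2 here.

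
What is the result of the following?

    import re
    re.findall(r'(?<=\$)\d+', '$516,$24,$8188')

The lookaround is zero-width — it requires the adjacent text to match without consuming it, so the asserted text isn't part of the match.
Matches: at [1:4] → '516'; at [6:8] → '24'; at [10:14] → '8188'.
With no groups in the pattern, `findall` gives back each whole match — 3 here.

['516', '24', '8188']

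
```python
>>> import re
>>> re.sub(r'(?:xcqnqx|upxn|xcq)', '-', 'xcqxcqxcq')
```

`sub` substitutes '-' at each match site.

'---'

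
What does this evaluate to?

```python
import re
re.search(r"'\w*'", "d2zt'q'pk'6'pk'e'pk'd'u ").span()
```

The match spans [4:7] → "'q'".

(4, 7)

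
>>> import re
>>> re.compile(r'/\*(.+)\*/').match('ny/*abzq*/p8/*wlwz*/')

None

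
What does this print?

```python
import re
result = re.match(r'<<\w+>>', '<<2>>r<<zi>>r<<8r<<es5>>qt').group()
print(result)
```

<<2>>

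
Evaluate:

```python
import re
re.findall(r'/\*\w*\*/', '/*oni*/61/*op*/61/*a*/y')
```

No capturing groups, so `findall` returns the 3 full match strings.

['/*oni*/', '/*op*/', '/*a*/']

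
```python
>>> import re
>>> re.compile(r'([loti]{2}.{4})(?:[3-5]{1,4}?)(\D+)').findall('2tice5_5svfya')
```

[('tice5_', 'svfya')]

The pattern matches exactly 2 of one of [loti], then exactly 4 of any character (captured); then 1 to 4 of a character in [3-5] (lazy) (non-capturing group); then one or more of a non-digit (captured).
Matches: at [1:13] match 'tice5_5svfya', groups = ('tice5_', 'svfya').
With 2 capturing groups, `findall` returns a 2-tuple per match.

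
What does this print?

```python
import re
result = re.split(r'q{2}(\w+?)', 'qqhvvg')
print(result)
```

['', 'h', 'vvg']

Pattern: exactly 2 of a literal 'q'; then one or more of a word character (lazy) (captured).
With the lazy modifier that quantifier settles for the fewest repetitions that let the rest of the pattern succeed (the atoms after it are unaffected and can still be greedy).
Matches to split on: at [0:3] → 'qqh'.
`re.split` interleaves the captured-group text with the surrounding fragments.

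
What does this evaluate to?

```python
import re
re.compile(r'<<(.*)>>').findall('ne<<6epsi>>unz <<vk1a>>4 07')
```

['6epsi>>unz <<vk1a']

`findall` collects group 1 from the one match (1 total).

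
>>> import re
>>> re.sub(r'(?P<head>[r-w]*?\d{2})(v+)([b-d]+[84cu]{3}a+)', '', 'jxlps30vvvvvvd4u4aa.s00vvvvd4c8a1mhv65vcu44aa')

Every occurrence is swapped for ''.

'jxlp.1mh'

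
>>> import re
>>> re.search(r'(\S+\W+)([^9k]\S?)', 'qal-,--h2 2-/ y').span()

(0, 12)

This matches one or more of a non-whitespace character, then one or more of a non-word character (captured); then any character except [9k], then optionally a non-whitespace character (captured).
Unlike `match`, `search` isn't anchored — it looks for the pattern anywhere in the string.
The match spans [0:12] → 'qal-,--h2 2-'.
Captured: group 1 = 'qal-,--h2 ', group 2 = '2-'.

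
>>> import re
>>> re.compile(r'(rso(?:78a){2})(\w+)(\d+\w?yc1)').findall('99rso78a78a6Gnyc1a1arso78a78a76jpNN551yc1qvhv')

This matches the literal 'rso', then the literal '78a' repeated 2 times (captured); then one or more of a word character (captured); then one or more of a digit, then optionally a word character, then the literal 'yc1' (captured).
Walking the string: at [2:41] match 'rso78a78a6Gnyc1a1arso78a78a76jpNN551yc1', groups = ('rso78a78a', '6Gnyc1a1arso78a78a76jpNN55', '1yc1').
3 groups means the one result is a tuple of 3 captured strings — 1 here.

[('rso78a78a', '6Gnyc1a1arso78a78a76jpNN55', '1yc1')]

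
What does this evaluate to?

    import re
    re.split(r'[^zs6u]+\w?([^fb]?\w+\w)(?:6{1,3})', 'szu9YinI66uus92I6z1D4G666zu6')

Pattern: one or more of any character except [zs6u]; then optionally a word character; then optionally any character except [fb], then one or more of a word character, then a word character (captured); then 1 to 3 of a literal '6' (non-capturing group).
Matches to split on: at [3:28] → '9YinI66uus92I6z1D4G666zu6'.
With a capturing group present, the delimiter's captured portion is kept in the result list.

['szu', '6uus92I6z1D4G666zu', '']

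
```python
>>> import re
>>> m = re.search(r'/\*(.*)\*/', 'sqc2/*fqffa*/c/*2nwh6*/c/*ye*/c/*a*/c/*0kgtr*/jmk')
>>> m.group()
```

`re.search` tries every starting position until one works.
The match spans [4:46] → '/*fqffa*/c/*2nwh6*/c/*ye*/c/*a*/c/*0kgtr*/'.
Captured: group 1 = 'fqffa*/c/*2nwh6*/c/*ye*/c/*a*/c/*0kgtr'.

'/*fqffa*/c/*2nwh6*/c/*ye*/c/*a*/c/*0kgtr*/'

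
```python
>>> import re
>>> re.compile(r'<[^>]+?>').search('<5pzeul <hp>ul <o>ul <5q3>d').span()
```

Unlike `match`, `search` isn't anchored — it looks for the pattern anywhere in the string.
The match spans [0:12] → '<5pzeul <hp>'.

(0, 12)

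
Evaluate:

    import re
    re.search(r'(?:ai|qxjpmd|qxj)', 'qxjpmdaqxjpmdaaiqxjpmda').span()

Alternation tries branches left to right and keeps the first one that lets the overall match succeed at that position.
The match spans [0:6] → 'qxjpmd'.

(0, 6)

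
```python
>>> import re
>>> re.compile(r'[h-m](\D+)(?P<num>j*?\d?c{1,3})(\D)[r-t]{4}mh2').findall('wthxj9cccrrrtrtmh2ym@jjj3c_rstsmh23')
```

[('@jjj', '3c', '_')]

This matches a character in [h-m]; then one or more of a non-digit (captured); then zero or more of a literal 'j' (lazy), then optionally a digit, then 1 to 3 of a literal 'c' (captured as 'num'); then a non-digit (captured); then exactly 4 of a character in [r-t], then the literal 'mh2'.
With 3 capturing groups, `findall` returns a 3-tuple per match.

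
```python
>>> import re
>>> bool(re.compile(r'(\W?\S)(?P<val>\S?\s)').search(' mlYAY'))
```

This matches optionally a non-word character, then a non-whitespace character (captured); then optionally a non-whitespace character, then whitespace (captured as 'val').
Here nothing in the string fits, so the call returns None, and `bool(None)` is False.

False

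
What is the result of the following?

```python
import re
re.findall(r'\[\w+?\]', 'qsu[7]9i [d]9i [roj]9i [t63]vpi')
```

['[7]', '[d]', '[roj]', '[t63]']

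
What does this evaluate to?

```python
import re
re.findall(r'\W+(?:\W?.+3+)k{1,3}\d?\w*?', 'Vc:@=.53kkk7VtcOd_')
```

[':@=.53kkk7']

The pattern matches one or more of a non-word character; then optionally a non-word character, then one or more of any character, then one or more of a literal '3' (non-capturing group); then 1 to 3 of the literal 'k', then optionally a digit, then zero or more of a word character (lazy).
Lazy quantifiers expand one character at a time until the remainder of the pattern can match.
Matches: at [2:12] → ':@=.53kkk7'.
No capturing groups, so `findall` returns the 1 full match string.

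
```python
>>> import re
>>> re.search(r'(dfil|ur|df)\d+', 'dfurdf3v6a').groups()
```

Unlike `match`, `search` isn't anchored — it looks for the pattern anywhere in the string.
The match spans [4:7] → 'df3'.
Captured: group 1 = 'df'.

('df',)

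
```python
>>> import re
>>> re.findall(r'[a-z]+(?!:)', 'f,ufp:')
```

A negative assertion filters positions out without eating any characters.
Walking the string: at [0:1] → 'f'; at [2:4] → 'uf'.
`findall` yields the raw match text (2 of them) because the pattern has no groups.

['f', 'uf']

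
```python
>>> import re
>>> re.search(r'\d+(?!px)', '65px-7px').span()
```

The negative lookahead/lookbehind blocks any match where the forbidden context is present.
`re.search` tries every starting position until one works.
The match spans [0:1] → '6'.

(0, 1)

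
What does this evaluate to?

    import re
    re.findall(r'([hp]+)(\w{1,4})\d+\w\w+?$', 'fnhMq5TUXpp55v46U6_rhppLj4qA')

[('h', 'Mq')]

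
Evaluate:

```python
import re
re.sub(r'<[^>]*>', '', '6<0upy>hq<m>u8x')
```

Matches: at [1:7] → '<0upy>'; at [9:12] → '<m>'.
Every occurrence is swapped for ''.

'6hqu8x'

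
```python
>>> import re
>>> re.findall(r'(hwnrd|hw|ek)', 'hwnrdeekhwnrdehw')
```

Branches in `(...|...)` are attempted left-to-right; the first branch that allows the whole pattern to succeed is taken.
Because there's exactly one group, `findall` drops the full match and keeps group 1 from each hit.

['hwnrd', 'ek', 'hwnrd', 'hw']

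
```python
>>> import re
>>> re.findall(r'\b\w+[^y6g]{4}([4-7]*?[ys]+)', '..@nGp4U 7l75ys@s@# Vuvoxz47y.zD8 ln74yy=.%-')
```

This matches a word boundary (`\b`, zero-width); then one or more of a word character, then exactly 4 of any character except [y6g]; then zero or more of a character in [4-7] (lazy), then one or more of one of [ys] (captured).
Scanning left to right: at [3:15] match 'nGp4U 7l75ys', group 1 = '5ys'; at [20:29] match 'Vuvoxz47y', group 1 = 'y'; at [30:40] match 'zD8 ln74yy', group 1 = '4yy'.
Because there's exactly one group, `findall` drops the full match and keeps group 1 from each hit.

['5ys', 'y', '4yy']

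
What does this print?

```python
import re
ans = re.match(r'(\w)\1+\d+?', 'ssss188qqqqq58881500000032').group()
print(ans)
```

ssss1

The backreference `\1` re-matches whatever the first group consumed, character for character.
With `match`, the pattern is implicitly anchored at the beginning.
The match spans [0:5] → 'ssss1'.
Captured: group 1 = 's'.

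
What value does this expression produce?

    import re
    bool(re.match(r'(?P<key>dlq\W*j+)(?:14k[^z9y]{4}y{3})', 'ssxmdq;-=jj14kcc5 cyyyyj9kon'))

The pattern matches the literal 'dlq', then zero or more of a non-word character, then one or more of a literal 'j' (captured as 'key'); then the literal '14k', then exactly 4 of any character except [z9y], then exactly 3 of the literal 'y' (non-capturing group).
With `match`, the pattern is implicitly anchored at the beginning.
Here the pattern fails at index 0, so the call returns None, and `bool(None)` is False.

False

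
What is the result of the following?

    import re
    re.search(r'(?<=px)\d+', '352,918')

None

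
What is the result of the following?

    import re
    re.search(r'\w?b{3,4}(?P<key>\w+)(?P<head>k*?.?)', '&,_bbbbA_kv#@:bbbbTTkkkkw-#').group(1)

The match spans [2:12] → '_bbbbA_kv#'.
Captured: group 1 = 'A_kv', group 2 = '#'.

'A_kv'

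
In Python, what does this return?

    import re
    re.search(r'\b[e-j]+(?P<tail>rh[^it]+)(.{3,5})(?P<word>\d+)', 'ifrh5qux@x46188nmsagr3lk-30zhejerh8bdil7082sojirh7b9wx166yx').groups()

('rh5qux@x46188nmsagr3lk-30zhejerh8bd', 'il708', '2')

The match spans [0:43] → 'ifrh5qux@x46188nmsagr3lk-30zhejerh8bdil7082'.
Captured: group 1 = 'rh5qux@x46188nmsagr3lk-30zhejerh8bd', group 2 = 'il708', group 3 = '2'.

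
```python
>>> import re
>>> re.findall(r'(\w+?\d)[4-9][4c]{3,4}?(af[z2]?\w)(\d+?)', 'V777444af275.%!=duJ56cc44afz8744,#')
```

[('V77', 'af27', '5'), ('duJ5', 'afz8', '7')]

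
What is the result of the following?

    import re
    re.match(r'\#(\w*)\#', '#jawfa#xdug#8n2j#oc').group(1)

'jawfa'

`re.match` only tries the pattern at the start of the string.
The match spans [0:7] → '#jawfa#'.
Captured: group 1 = 'jawfa'.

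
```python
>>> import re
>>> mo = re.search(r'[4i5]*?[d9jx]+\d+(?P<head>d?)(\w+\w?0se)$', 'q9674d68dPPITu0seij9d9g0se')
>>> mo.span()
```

(1, 26)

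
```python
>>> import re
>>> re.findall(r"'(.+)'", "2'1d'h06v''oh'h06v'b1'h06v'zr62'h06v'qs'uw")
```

Walking the string: at [1:40] match "'1d'h06v''oh'h06v'b1'h06v'zr62'h06v'qs'", group 1 = "1d'h06v''oh'h06v'b1'h06v'zr62'h06v'qs".
With a single group, `findall` returns only what that group captured — 1 item.

["1d'h06v''oh'h06v'b1'h06v'zr62'h06v'qs"]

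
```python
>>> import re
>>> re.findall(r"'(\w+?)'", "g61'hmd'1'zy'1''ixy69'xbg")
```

One capturing group, so `findall` returns just the captured substring from each match — 3 in all.

['hmd', 'zy', 'ixy69']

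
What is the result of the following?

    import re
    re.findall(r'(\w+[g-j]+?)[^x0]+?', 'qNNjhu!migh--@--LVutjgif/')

This matches one or more of a word character, then one or more of a character in [g-j] (lazy) (captured); then one or more of any character except [x0] (lazy).
Walking the string: at [0:6] match 'qNNjhu', group 1 = 'qNNjh'; at [7:12] match 'migh-', group 1 = 'migh'; at [16:24] match 'LVutjgif', group 1 = 'LVutjgi'.
Because there's exactly one group, `findall` drops the full match and keeps group 1 from each hit.

['qNNjh', 'migh', 'LVutjgi']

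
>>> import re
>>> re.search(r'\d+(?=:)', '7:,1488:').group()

'7'

Lookahead/lookbehind check context without consuming it, so the matched span excludes the asserted characters.
The match spans [0:1] → '7'.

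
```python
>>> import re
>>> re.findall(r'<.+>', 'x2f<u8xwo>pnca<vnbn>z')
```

['<u8xwo>pnca<vnbn>']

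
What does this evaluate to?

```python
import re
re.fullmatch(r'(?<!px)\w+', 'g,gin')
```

None

Because the assertion is negative and zero-width, positions next to the forbidden text are skipped.
For `fullmatch`, every character of the input must be accounted for by the pattern.
Here there's no way to consume every character, so the call returns None.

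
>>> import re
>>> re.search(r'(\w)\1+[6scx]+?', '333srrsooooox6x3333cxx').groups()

After group 1 captures some text, `\1` only succeeds where that same text appears again.
`re.search` tries every starting position until one works.
The match spans [0:4] → '333s'.
Captured: group 1 = '3'.

('3',)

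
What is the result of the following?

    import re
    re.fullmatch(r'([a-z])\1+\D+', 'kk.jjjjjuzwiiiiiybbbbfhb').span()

(0, 24)

`re.fullmatch` is like wrapping the pattern in `^…$` (in single-line mode).
The match spans [0:24] → 'kk.jjjjjuzwiiiiiybbbbfhb'.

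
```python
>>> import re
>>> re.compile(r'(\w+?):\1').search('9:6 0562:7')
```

`\1` has to match the exact text group 1 already captured.
Here nothing in the string fits, so the call returns None.

None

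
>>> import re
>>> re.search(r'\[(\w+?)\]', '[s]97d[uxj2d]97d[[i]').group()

`search` walks the string left to right and returns the first match it finds.
The match spans [0:3] → '[s]'.
Captured: group 1 = 's'.

'[s]'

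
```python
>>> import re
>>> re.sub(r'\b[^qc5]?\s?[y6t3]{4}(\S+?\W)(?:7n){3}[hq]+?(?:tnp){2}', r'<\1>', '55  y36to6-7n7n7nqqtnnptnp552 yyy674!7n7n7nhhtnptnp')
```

This matches a word boundary (`\b`, zero-width); then optionally any character except [qc5], then optionally whitespace, then exactly 4 of one of [y6t3]; then one or more of a non-whitespace character (lazy), then a non-word character (captured); then the literal '7n' repeated 3 times, then one or more of one of [hq] (lazy), then the literal 'tnp' repeated 2 times.
Matches: at [29:51] → ' yyy674!7n7n7nhhtnptnp'.
`\1` in the replacement pulls in group 1's text for each match.

'55  y36to6-7n7n7nqqtnnptnp552<74!>'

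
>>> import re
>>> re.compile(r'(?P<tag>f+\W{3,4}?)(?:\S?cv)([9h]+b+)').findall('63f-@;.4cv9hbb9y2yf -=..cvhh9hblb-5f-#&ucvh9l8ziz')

Pattern: one or more of the literal 'f', then 3 to 4 of a non-word character (lazy) (captured as 'tag'); then optionally a non-whitespace character, then the literal 'cv' (non-capturing group); then one or more of one of [9h], then one or more of a literal 'b' (captured).
Scanning left to right: at [2:14] match 'f-@;.4cv9hbb', groups = ('f-@;.', '9hbb'); at [18:31] match 'f -=..cvhh9hb', groups = ('f -=.', 'hh9hb').
2 groups means each result is a tuple of 2 captured strings — 2 here.

[('f-@;.', '9hbb'), ('f -=.', 'hh9hb')]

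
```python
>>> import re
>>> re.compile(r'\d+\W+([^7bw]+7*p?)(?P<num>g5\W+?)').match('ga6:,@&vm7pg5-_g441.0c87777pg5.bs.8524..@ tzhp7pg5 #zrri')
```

None

`re.match` only tries the pattern at the start of the string.
Here position 0 doesn't satisfy it, so the call returns None.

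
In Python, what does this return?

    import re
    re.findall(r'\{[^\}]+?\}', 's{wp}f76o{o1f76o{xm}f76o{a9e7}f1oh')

['{wp}', '{o1f76o{xm}', '{a9e7}']

No capturing groups, so `findall` returns the 3 full match strings.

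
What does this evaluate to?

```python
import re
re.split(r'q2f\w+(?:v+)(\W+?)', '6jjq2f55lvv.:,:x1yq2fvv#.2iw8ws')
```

Lazy quantifiers expand one character at a time until the remainder of the pattern can match.
The group in the pattern means `split` returns the separators' captures alongside the pieces.

['6jj', '.', ':,:x1y', '#', '.2iw8ws']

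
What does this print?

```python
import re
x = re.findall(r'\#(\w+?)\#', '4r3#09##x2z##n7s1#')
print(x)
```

['09', 'x2z', 'n7s1']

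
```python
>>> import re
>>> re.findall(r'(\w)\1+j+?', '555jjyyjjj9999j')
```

`\1` has to match the exact text group 1 already captured.
Matches: at [0:4] match '555j', group 1 = '5'; at [5:8] match 'yyj', group 1 = 'y'; at [10:15] match '9999j', group 1 = '9'.
With a single group, `findall` returns only what that group captured — 3 items.

['5', 'y', '9']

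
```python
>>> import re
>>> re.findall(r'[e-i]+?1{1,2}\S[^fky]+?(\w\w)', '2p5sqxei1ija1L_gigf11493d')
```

['a1', '3d']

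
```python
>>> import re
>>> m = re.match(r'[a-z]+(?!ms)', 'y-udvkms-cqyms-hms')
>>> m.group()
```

'y'

Because the assertion is negative and zero-width, positions next to the forbidden text are skipped.
With `match`, the pattern is implicitly anchored at the beginning.
The match spans [0:1] → 'y'.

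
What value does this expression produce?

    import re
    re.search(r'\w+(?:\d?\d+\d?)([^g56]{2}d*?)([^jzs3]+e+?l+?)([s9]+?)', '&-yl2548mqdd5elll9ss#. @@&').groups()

The match spans [2:18] → 'yl2548mqdd5elll9'.
Captured: group 1 = 'mq', group 2 = 'dd5elll', group 3 = '9'.

('mq', 'dd5elll', '9')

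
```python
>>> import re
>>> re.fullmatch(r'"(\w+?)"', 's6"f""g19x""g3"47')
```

`re.fullmatch` is like wrapping the pattern in `^…$` (in single-line mode).
Here the string isn't matched end-to-end, so the call returns None.

None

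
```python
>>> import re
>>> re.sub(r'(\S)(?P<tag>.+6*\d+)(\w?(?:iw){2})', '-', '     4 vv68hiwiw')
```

The pattern matches a non-whitespace character (captured); then one or more of any character, then zero or more of a literal '6', then one or more of a digit (captured as 'tag'); then optionally a word character, then the literal 'iw' repeated 2 times (captured).
Matches: at [5:16] → '4 vv68hiwiw'.
Every occurrence is swapped for '-'.

'     -'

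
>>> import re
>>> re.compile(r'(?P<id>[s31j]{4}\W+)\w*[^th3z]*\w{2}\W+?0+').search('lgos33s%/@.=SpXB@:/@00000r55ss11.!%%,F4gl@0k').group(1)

Pattern: exactly 4 of one of [s31j], then one or more of a non-word character (captured as 'id'); then zero or more of a word character, then zero or more of any character except [th3z], then exactly 2 of a word character; then one or more of a non-word character (lazy), then one or more of a literal '0'.
Unlike `match`, `search` isn't anchored — it looks for the pattern anywhere in the string.
The match spans [3:43] → 's33s%/@.=SpXB@:/@00000r55ss11.!%%,F4gl@0'.
Captured: group 1 = 's33s%/@.='.

's33s%/@.='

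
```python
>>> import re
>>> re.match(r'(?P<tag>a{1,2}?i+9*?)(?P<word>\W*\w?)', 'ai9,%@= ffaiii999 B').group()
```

'ai9'

`re.match` only tries the pattern at the start of the string.
The match spans [0:3] → 'ai9'.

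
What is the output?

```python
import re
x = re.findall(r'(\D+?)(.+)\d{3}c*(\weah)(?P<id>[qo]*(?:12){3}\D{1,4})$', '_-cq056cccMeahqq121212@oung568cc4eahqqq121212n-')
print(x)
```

The pattern matches one or more of a non-digit (lazy) (captured); then one or more of any character (captured); then exactly 3 of a digit, then zero or more of a literal 'c'; then a word character, then the literal 'eah' (captured); then zero or more of one of [qo], then the literal '12' repeated 3 times, then 1 to 4 of a non-digit (captured as 'id'); then anchored at the end.
Because the quantifier is non-greedy, it stops expanding at the earliest point where the rest of the pattern can succeed.
Scanning left to right: at [0:47] match '_-cq056cccMeahqq121212@oung568cc4eahqqq121212n-', groups = ('_', '-cq056cccMeahqq121212@oung', '4eah', 'qqq121212n-').
4 groups means the one result is a tuple of 4 captured strings — 1 here.

[('_', '-cq056cccMeahqq121212@oung', '4eah', 'qqq121212n-')]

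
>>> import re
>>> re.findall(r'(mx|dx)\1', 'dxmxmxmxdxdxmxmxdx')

['mx', 'dx', 'mx']

`\1` has to match the exact text group 1 already captured.
Matches: at [2:6] match 'mxmx', group 1 = 'mx'; at [8:12] match 'dxdx', group 1 = 'dx'; at [12:16] match 'mxmx', group 1 = 'mx'.
`findall` collects group 1 from each match (3 total).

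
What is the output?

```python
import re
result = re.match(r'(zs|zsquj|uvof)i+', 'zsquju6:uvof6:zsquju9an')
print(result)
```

None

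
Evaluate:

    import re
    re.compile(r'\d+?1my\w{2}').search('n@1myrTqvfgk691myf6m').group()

'691myf6'

Pattern: one or more of a digit (lazy); then the literal '1my', then exactly 2 of a word character.
`search` walks the string left to right and returns the first match it finds.
The match spans [12:19] → '691myf6'.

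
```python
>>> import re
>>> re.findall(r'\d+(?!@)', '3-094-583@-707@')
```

A negative assertion filters positions out without eating any characters.
No capturing groups, so `findall` returns the 4 full match strings.

['3', '094', '58', '70']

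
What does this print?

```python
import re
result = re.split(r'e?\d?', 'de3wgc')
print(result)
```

['', 'd', '', 'w', 'g', 'c', '']

Pattern: optionally a literal 'e'; then optionally a digit.
Matches to split on: at [0:0] → ''; at [1:3] → 'e3'; at [3:3] → ''; at [4:4] → ''; at [5:5] → ''; ….
Each match becomes a cut point; 7 segments remain.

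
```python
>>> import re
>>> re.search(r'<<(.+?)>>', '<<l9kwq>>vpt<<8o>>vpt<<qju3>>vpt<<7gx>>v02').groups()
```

The match spans [0:9] → '<<l9kwq>>'.
Captured: group 1 = 'l9kwq'.

('l9kwq',)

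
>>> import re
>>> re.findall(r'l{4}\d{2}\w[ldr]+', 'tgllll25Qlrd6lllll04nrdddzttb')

['llll25Qlrd', 'llll04nrddd']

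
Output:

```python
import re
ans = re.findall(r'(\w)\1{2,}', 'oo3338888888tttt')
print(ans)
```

After group 1 captures some text, `\1` only succeeds where that same text appears again.
`findall` collects group 1 from each match (3 total).

['3', '8', 't']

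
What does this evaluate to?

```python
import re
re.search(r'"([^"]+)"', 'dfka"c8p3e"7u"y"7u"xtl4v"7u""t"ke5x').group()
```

'"c8p3e"'

The match spans [4:11] → '"c8p3e"'.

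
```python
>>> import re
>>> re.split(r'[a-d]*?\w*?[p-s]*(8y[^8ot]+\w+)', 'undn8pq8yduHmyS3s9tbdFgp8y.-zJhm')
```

With the lazy modifier that quantifier settles for the fewest repetitions that let the rest of the pattern succeed (the atoms after it are unaffected and can still be greedy).
With a capturing group present, the delimiter's captured portion is kept in the result list.

['', '8yduHmyS3s9tbdFgp8y', '.-zJhm']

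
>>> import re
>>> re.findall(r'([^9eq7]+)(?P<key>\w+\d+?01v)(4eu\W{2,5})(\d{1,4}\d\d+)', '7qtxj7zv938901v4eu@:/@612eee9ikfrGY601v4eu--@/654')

[('txj', '7zv938901v', '4eu@:/@', '612'), ('ikfrG', 'Y601v', '4eu--@/', '654')]

The pattern matches one or more of any character except [9eq7] (captured); then one or more of a word character, then one or more of a digit (lazy), then the literal '01v' (captured as 'key'); then the literal '4eu', then 2 to 5 of a non-word character (captured); then 1 to 4 of a digit, then a digit, then one or more of a digit (captured).
Matches: at [2:25] match 'txj7zv938901v4eu@:/@612', groups = ('txj', '7zv938901v', '4eu@:/@', '612'); at [29:49] match 'ikfrGY601v4eu--@/654', groups = ('ikfrG', 'Y601v', '4eu--@/', '654').
`findall` packs the 4 group values into a tuple for every match.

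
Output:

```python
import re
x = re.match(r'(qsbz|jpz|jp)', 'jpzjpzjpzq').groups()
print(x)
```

The match spans [0:3] → 'jpz'.
Captured: group 1 = 'jpz'.

('jpz',)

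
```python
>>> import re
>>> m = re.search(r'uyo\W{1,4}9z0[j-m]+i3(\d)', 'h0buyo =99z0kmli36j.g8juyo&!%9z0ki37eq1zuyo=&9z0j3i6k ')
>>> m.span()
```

(23, 36)

The match spans [23:36] → 'uyo&!%9z0ki37'.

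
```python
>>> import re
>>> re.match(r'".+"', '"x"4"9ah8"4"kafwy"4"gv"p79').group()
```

'"x"4"9ah8"4"kafwy"4"gv"'

`match` is anchored at position 0; if the pattern doesn't fit there, it returns None.
The match spans [0:23] → '"x"4"9ah8"4"kafwy"4"gv"'.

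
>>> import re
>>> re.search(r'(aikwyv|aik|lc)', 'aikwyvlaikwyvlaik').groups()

The match spans [0:6] → 'aikwyv'.
Captured: group 1 = 'aikwyv'.

('aikwyv',)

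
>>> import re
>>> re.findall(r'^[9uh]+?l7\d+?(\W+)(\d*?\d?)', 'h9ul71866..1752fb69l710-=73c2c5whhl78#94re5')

This matches anchored at the start of the string; then one or more of one of [9uh] (lazy), then the literal 'l7', then one or more of a digit (lazy); then one or more of a non-word character (captured); then zero or more of a digit (lazy), then optionally a digit (captured).
Lazy quantifiers expand one character at a time until the remainder of the pattern can match.
Scanning left to right: at [0:12] match 'h9ul71866..1', groups = ('..', '1').
With 2 capturing groups, `findall` returns a 2-tuple per match.

[('..', '1')]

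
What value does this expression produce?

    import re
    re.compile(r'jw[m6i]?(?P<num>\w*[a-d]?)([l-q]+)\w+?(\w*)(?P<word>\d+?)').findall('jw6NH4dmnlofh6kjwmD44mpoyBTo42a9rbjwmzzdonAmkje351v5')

A non-greedy quantifier consumes as few characters as it can — just enough that the remainder of the pattern still matches from where it stops; whatever follows it matches normally.
Multiple groups make `findall` return tuples — one 4-tuple for the one match.

[('NH4dmnlofh6kjwmD44mpoyBTo42a9rbjwmzzdonA', 'm', 'je351v', '5')]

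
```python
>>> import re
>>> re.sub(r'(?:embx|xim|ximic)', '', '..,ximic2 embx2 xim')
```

'..,ic2 2 '

The regex engine tests alternatives in the order written; an earlier branch that matches wins even if a later one would match more.
Each match is replaced by ''.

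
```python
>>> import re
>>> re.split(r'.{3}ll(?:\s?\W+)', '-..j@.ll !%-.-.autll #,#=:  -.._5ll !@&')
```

['-..', '', '_5ll !@&']

The string is cut at each match, leaving 3 pieces.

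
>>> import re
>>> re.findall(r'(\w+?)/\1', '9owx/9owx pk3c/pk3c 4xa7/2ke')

['9owx', 'pk3c']

After group 1 captures some text, `\1` only succeeds where that same text appears again.
With a single group, `findall` returns only what that group captured — 2 items.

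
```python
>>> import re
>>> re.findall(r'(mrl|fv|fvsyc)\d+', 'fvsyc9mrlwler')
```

`findall` collects group 1 from the one match (1 total).

['fvsyc']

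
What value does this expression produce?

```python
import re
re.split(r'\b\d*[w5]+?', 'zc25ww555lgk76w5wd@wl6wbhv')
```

The pattern matches a word boundary (`\b`, zero-width); then zero or more of a digit; then one or more of one of [w5] (lazy).
Matches to split on: at [19:20] → 'w'.
Splitting on the pattern gives 2 pieces.

['zc25ww555lgk76w5wd@', 'l6wbhv']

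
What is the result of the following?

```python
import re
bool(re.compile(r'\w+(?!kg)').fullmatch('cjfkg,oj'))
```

False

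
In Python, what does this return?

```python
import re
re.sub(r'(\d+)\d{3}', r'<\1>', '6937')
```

'<6>'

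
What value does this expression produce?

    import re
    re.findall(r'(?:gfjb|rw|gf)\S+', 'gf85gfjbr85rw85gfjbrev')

Matches: at [0:22] → 'gf85gfjbr85rw85gfjbrev'.
No capturing groups, so `findall` returns the 1 full match string.

['gf85gfjbr85rw85gfjbrev']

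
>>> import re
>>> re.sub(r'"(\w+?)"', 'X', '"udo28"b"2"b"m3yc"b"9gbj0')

'XbXbXb"9gbj0'

Matches: at [0:7] → '"udo28"'; at [8:11] → '"2"'; at [12:18] → '"m3yc"'.
`sub` substitutes 'X' at each match site.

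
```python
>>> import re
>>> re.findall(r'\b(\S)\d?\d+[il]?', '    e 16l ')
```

['1']

This matches a word boundary (`\b`, zero-width); then a non-whitespace character (captured); then optionally a digit, then one or more of a digit, then optionally one of [il].
Walking the string: at [6:9] match '16l', group 1 = '1'.
With a single group, `findall` returns only what that group captured — 1 item.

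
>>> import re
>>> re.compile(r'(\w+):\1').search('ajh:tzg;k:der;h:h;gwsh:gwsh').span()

A backreference is literal: `\1` must see the identical characters the first group matched.
`re.search` scans for the first position where the pattern succeeds.
The match spans [14:17] → 'h:h'.
Captured: group 1 = 'h'.

(14, 17)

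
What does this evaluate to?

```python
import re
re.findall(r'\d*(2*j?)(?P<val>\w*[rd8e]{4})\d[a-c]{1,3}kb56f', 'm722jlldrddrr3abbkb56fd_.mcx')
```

[('', 'm722jlldrddrr')]

Pattern: zero or more of a digit; then zero or more of a literal '2', then optionally the literal 'j' (captured); then zero or more of a word character, then exactly 4 of one of [rd8e] (captured as 'val'); then a digit, then 1 to 3 of a character in [a-c]; then the literal 'kb5', then the literal '6f'.
2 groups means the one result is a tuple of 2 captured strings — 1 here.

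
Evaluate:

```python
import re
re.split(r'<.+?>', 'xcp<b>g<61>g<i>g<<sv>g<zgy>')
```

A non-greedy quantifier consumes as few characters as it can — just enough that the remainder of the pattern still matches from where it stops; whatever follows it matches normally.
The string is cut at each match, leaving 6 pieces.

['xcp', 'g', 'g', 'g', 'g', '']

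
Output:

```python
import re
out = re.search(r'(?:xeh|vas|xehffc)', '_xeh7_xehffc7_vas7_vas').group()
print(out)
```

xeh

The match spans [1:4] → 'xeh'.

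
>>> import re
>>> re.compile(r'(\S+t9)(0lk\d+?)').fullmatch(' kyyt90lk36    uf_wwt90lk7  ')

None

`fullmatch` succeeds only if the pattern covers the string from start to end.
Here the string isn't matched end-to-end, so the call returns None.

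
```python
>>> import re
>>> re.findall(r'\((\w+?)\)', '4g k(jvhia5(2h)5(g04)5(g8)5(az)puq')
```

['2h', 'g04', 'g8', 'az']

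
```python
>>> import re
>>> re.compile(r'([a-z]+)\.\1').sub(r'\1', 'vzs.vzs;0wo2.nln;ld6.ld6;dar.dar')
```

'vzs;0wo2.nln;ld6.ld6;dar'

After group 1 captures some text, `\1` only succeeds where that same text appears again.
Matches: at [0:7] → 'vzs.vzs'; at [25:32] → 'dar.dar'.
Each match is replaced using the text its own group 1 captured.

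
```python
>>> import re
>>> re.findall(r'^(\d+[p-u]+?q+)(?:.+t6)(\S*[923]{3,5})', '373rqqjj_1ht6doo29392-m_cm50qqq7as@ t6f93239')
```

[('373rqq', 'f93239')]

This matches anchored at the start of the string; then one or more of a digit, then one or more of a character in [p-u] (lazy), then one or more of a literal 'q' (captured); then one or more of any character, then the literal 't6' (non-capturing group); then zero or more of a non-whitespace character, then 3 to 5 of one of [923] (captured).
Walking the string: at [0:44] match '373rqqjj_1ht6doo29392-m_cm50qqq7as@ t6f93239', groups = ('373rqq', 'f93239').
`findall` packs the 2 group values into a tuple for every match.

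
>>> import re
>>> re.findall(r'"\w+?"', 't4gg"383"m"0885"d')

['"383"', '"0885"']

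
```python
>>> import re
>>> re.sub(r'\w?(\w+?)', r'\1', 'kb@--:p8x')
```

The pattern matches optionally a word character; then one or more of a word character (lazy) (captured).
Matches: at [0:2] → 'kb'; at [6:8] → 'p8'; at [8:9] → 'x'.
Each match is replaced using the text its own group 1 captured.

'b@--:8x'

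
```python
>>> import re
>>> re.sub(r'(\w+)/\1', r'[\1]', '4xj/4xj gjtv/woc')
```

The backreference `\1` re-matches whatever the first group consumed, character for character.
Matches: at [0:7] → '4xj/4xj'.
The replacement refers to a captured group, so each match is rewritten using its own captured text.

'[4xj] gjtv/woc'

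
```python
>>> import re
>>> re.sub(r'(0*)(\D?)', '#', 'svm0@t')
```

Every occurrence is swapped for '#'.

'######'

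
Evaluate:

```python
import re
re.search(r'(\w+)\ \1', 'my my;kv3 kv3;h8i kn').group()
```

`\1` is not a pattern — it's the concrete string captured by group 1, re-applied verbatim.
`re.search` scans for the first position where the pattern succeeds.
The match spans [0:5] → 'my my'.
Captured: group 1 = 'my'.

'my my'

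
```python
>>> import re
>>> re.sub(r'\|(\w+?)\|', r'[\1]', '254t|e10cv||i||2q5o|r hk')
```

The replacement refers to a captured group, so each match is rewritten using its own captured text.

'254t[e10cv][i][2q5o]r hk'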